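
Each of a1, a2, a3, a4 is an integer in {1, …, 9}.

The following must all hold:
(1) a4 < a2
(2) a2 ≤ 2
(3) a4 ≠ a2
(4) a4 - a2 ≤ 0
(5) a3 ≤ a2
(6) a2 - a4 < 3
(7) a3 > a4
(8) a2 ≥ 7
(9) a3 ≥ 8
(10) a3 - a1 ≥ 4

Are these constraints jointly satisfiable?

From constraints 5 and 9: a2 ≥ a3 and a3 ≥ 8, so a2 ≥ 8. From constraint 2: a2 ≤ 2. But 2 < 8, so no value of a2 works.

Unsatisfiable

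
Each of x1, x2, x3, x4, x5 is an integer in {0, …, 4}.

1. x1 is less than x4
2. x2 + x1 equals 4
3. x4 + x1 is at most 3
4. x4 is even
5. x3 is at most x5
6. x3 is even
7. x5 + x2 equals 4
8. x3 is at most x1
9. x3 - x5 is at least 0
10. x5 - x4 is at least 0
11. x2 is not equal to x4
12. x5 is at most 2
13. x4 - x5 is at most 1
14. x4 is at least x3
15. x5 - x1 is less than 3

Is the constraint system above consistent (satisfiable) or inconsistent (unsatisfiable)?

Constraints 1, 8, 9, and 10 give x4 ≤ x5, x5 ≤ x3, x3 ≤ x1, x1 < x4. Chaining: x4 ≤ x5 ≤ x3 ≤ x1 < x4, which forces x4 < x4 — impossible.

Unsatisfiable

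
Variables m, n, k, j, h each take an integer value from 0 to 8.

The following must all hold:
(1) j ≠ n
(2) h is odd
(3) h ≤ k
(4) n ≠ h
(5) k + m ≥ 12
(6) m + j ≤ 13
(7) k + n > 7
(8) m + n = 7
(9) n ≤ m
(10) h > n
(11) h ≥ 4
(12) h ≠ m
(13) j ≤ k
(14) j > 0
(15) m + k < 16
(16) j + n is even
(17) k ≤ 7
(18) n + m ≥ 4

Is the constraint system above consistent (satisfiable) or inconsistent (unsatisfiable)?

Satisfiable

Setting (m, n, k, j, h) = (6, 1, 7, 7, 7) satisfies everything: constraint 5: k + m = 13; constraint 6: m + j = 13; constraint 7: k + n = 8, and the others follow.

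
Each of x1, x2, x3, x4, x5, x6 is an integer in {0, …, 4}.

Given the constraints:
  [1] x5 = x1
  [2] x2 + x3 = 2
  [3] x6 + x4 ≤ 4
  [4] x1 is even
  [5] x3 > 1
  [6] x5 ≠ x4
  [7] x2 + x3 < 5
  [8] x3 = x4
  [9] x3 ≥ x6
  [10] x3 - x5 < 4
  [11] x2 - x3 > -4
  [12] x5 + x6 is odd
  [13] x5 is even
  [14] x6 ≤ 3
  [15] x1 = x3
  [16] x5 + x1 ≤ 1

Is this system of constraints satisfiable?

Unsatisfiable

From constraints 1, 8, and 15, x5 = x1 = x3 = x4, so x5 = x4. But constraint 6 says x5 ≠ x4. Contradiction.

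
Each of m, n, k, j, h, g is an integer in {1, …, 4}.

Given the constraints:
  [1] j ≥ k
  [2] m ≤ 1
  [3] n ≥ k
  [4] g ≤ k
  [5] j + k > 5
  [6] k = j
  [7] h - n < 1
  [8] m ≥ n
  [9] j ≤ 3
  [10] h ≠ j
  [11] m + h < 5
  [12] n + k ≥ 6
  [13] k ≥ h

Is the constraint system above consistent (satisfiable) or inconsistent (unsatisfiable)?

From constraints 2 and 8: n ≤ m ≤ 1. From constraints 1 and 9: k ≤ j ≤ 3. Hence n + k ≤ 4. But constraint 12 requires n + k ≥ 6, and 6 > 4. Contradiction.

Unsatisfiable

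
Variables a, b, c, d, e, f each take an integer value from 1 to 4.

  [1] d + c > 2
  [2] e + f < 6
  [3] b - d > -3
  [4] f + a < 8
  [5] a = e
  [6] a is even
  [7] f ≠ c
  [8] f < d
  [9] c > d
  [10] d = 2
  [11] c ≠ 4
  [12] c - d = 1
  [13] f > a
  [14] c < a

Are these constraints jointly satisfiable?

Constraints 8, 9, 13, and 14 give f < d, d < c, c < a, a < f. Chaining: f < d < c < a < f, which forces f < f — impossible.

Unsatisfiable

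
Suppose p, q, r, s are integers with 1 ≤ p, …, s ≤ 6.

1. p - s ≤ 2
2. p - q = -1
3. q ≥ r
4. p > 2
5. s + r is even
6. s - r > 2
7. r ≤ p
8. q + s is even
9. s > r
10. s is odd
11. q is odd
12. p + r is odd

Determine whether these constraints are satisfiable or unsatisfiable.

Satisfiable

Setting (p, q, r, s) = (4, 5, 1, 5) satisfies everything: constraint 1: p - s = -1; constraint 2: p - q = -1; constraint 6: s - r = 4, and the others follow.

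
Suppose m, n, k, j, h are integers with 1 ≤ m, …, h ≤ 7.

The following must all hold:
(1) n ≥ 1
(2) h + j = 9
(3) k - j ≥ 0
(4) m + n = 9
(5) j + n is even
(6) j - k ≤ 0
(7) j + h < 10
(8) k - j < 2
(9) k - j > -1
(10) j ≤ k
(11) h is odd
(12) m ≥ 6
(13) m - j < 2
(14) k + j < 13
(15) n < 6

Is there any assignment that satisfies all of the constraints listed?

Try m = 7, n = 2, k = 6, j = 6, h = 3.
Check constraint 2: h + j = 9; constraint 3: k - j = 0. The remaining constraints are straightforward to verify.

Satisfiable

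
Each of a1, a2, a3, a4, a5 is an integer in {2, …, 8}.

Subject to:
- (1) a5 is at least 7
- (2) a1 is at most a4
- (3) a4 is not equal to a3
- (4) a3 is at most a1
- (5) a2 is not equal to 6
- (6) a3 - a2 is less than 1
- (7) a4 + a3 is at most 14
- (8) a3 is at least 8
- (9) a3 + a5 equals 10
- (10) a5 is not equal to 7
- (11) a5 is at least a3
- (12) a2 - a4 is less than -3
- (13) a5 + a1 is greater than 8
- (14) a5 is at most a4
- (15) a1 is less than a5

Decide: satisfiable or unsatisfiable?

Unsatisfiable

From constraints 1 and 14: a4 ≥ a5 ≥ 7. From constraint 8: a3 ≥ 8. Hence a4 + a3 ≥ 15. But constraint 7 requires a4 + a3 ≤ 14, and 14 < 15. Contradiction.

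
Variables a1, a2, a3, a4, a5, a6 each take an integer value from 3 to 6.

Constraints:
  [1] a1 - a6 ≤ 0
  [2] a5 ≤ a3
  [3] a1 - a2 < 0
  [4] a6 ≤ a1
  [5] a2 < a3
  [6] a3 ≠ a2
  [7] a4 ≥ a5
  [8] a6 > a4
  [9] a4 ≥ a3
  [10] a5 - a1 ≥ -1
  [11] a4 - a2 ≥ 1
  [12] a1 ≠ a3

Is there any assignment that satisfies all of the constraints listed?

Constraints 3, 4, 5, 8, and 9 give a4 < a6, a6 ≤ a1, a1 < a2, a2 < a3, a3 ≤ a4. Chaining: a4 < a6 ≤ a1 < a2 < a3 ≤ a4, which forces a4 < a4 — impossible.

Unsatisfiable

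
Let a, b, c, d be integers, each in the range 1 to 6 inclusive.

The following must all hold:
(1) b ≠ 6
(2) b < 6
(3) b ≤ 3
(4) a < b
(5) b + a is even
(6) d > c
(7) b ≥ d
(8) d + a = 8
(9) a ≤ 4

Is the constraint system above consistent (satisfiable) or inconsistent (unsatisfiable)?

Unsatisfiable

From constraints 3 and 7: d ≤ b ≤ 3. From constraint 9: a ≤ 4. Hence d + a ≤ 7. But constraint 8 requires d + a = 8, and 8 > 7. Contradiction.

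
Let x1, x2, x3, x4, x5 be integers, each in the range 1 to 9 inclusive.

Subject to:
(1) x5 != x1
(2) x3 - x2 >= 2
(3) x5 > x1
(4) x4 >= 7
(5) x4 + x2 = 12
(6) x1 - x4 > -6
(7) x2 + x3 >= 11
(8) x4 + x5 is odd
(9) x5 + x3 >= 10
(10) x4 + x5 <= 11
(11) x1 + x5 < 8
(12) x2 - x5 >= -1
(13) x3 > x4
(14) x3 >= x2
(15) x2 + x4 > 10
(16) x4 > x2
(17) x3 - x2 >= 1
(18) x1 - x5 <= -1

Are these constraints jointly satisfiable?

Try x1 = 2, x2 = 5, x3 = 9, x4 = 7, x5 = 4.
Check constraint 2: x3 - x2 = 4; constraint 5: x4 + x2 = 12. The remaining constraints are straightforward to verify.

Satisfiable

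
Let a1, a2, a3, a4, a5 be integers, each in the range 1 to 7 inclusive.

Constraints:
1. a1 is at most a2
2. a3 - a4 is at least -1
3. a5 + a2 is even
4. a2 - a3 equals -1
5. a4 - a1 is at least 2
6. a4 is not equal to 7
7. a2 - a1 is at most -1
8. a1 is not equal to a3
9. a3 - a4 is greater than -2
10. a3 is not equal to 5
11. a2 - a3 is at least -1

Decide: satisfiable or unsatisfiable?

Unsatisfiable

Constraints 2, 5, 7, and 11 give a4 − a1 ≥ 2, a1 − a2 ≥ 1, a2 − a3 ≥ -1, a3 − a4 ≥ -1.
Adding all 4 inequalities: the left sides telescope to 0, and the right sides sum to 2 + 1 + (-1) + (-1) = 1. So 0 ≥ 1, which is false.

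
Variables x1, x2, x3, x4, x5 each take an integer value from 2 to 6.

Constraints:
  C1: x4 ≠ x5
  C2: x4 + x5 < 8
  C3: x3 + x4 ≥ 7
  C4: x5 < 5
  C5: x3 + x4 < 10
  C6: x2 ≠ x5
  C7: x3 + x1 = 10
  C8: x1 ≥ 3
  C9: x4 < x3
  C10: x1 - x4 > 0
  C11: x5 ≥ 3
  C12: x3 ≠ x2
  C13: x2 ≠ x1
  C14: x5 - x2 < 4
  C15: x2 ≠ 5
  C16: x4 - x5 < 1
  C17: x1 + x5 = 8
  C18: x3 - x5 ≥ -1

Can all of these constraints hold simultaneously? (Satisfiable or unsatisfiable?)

Try x1 = 4, x2 = 3, x3 = 6, x4 = 2, x5 = 4.
Check constraint 2: x4 + x5 = 6; constraint 3: x3 + x4 = 8. The remaining constraints are straightforward to verify.

Satisfiable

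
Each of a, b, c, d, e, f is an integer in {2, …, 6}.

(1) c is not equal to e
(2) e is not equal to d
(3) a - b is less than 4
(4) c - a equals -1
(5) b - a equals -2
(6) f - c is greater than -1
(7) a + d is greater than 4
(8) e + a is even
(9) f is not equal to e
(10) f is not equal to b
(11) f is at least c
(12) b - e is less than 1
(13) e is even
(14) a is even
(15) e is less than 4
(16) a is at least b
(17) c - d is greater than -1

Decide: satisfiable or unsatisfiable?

Satisfiable

Try a = 4, b = 2, c = 3, d = 3, e = 2, f = 3.
Check constraint 3: a - b = 2; constraint 4: c - a = -1; constraint 5: b - a = -2. The remaining constraints are straightforward to verify.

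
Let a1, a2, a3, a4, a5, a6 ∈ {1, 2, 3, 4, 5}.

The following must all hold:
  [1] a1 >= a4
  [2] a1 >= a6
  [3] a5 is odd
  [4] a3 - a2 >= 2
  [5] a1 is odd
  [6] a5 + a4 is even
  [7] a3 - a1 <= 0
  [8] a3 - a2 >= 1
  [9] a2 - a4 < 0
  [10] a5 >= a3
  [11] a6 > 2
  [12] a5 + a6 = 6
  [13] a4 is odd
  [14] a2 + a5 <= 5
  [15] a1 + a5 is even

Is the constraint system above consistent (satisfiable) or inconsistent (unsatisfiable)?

Satisfiable

The assignment a1 = 5, a2 = 1, a3 = 3, a4 = 3, a5 = 3, a6 = 3 works:
  constraint 4 holds since a3 - a2 = 2.
  constraint 7 holds since a3 - a1 = -2.
  constraint 8 holds since a3 - a2 = 2.
The rest check out directly.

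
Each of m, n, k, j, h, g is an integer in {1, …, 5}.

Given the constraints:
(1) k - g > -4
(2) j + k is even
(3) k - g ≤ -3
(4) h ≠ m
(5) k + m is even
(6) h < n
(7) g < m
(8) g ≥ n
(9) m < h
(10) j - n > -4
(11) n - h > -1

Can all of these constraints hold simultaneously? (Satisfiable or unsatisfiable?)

Unsatisfiable

Constraints 6, 7, 8, and 9 give m < h, h < n, n ≤ g, g < m. Chaining: m < h < n ≤ g < m, which forces m < m — impossible.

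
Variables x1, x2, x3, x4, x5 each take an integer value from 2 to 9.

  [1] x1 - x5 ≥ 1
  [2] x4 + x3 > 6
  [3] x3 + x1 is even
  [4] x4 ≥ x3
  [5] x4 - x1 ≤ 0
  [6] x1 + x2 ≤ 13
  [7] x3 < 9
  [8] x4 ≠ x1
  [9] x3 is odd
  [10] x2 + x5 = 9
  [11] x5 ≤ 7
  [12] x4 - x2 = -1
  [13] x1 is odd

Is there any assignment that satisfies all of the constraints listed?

One satisfying assignment is x1 = 7, x2 = 6, x3 = 3, x4 = 5, x5 = 3.
For the less obvious constraints — constraint 1: x1 - x5 = 4; constraint 2: x4 + x3 = 8 — and the others hold by inspection.

Satisfiable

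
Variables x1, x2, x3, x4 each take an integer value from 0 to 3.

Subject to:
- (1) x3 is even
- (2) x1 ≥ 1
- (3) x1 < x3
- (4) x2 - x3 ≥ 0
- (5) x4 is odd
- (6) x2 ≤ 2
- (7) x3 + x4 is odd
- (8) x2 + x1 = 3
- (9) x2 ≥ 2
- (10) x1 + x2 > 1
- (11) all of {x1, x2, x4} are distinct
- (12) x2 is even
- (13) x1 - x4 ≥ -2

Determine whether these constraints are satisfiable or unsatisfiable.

Satisfiable

One satisfying assignment is x1 = 1, x2 = 2, x3 = 2, x4 = 3.
For the less obvious constraints — constraint 4: x2 - x3 = 0; constraint 8: x2 + x1 = 3 — and the others hold by inspection.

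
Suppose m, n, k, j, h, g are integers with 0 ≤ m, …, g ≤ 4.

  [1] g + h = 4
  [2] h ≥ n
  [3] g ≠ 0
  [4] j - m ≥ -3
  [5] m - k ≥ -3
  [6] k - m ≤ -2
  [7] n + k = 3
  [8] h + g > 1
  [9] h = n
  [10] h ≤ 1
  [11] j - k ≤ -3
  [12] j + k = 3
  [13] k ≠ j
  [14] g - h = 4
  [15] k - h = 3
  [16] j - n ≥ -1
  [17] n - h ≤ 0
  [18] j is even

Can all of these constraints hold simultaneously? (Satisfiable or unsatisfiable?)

Unsatisfiable

Constraints 4, 6, and 11 give j − m ≥ -3, m − k ≥ 2, k − j ≥ 3.
Adding all 3 inequalities: the left sides telescope to 0, and the right sides sum to (-3) + 2 + 3 = 2. So 0 ≥ 2, which is false.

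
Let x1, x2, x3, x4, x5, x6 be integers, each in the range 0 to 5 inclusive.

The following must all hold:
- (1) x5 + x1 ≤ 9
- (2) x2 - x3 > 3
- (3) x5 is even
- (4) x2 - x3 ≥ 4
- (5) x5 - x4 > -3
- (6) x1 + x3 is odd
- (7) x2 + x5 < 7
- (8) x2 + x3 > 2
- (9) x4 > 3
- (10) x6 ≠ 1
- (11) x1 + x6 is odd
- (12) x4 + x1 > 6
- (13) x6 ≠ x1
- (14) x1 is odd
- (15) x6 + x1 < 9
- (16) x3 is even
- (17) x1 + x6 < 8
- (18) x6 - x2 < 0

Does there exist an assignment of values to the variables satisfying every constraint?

Setting (x1, x2, x3, x4, x5, x6) = (5, 4, 0, 4, 2, 2) satisfies everything: constraint 1: x5 + x1 = 7; constraint 2: x2 - x3 = 4; constraint 4: x2 - x3 = 4, and the others follow.

Satisfiable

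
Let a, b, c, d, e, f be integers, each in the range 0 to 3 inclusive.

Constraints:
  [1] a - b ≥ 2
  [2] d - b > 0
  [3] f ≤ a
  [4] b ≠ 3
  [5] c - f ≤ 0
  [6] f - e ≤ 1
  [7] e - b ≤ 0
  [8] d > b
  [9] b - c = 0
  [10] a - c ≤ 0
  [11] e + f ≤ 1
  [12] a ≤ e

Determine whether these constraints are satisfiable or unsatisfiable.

Unsatisfiable

Constraints 1, 5, 6, 7, and 10 give f − c ≥ 0, c − a ≥ 0, a − b ≥ 2, b − e ≥ 0, e − f ≥ -1.
Adding all 5 inequalities: the left sides telescope to 0, and the right sides sum to 0 + 0 + 2 + 0 + (-1) = 1. So 0 ≥ 1, which is false.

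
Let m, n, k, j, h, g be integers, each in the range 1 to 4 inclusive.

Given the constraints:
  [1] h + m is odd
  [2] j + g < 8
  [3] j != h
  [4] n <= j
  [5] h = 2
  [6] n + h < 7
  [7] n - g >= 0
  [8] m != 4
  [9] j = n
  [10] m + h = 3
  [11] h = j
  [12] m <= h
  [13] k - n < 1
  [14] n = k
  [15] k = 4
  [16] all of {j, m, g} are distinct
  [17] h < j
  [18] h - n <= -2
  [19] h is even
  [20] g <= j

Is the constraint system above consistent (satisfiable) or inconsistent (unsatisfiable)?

Constraint 5 fixes h = 2 and constraint 15 fixes k = 4. Constraints 9, 11, and 14 give h = j = n = k, so h = k. But 2 ≠ 4 — contradiction.

Unsatisfiable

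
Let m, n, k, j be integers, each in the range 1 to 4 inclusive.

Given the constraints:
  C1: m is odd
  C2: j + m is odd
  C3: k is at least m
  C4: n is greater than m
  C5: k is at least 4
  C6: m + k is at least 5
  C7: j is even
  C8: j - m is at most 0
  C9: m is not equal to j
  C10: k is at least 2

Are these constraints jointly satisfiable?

The assignment m = 3, n = 4, k = 4, j = 2 works:
  constraint 1 holds since m = 3 is odd.
  constraint 6 holds since m + k = 7.
  constraint 8 holds since j - m = -1.
The rest check out directly.

Satisfiable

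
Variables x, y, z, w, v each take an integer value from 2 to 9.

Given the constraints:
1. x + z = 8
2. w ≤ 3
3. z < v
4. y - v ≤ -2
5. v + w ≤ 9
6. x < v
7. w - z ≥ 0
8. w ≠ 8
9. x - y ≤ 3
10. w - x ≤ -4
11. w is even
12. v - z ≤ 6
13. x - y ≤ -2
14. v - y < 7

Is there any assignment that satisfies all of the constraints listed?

Unsatisfiable

Constraints 4, 7, 10, 12, and 13 give y − x ≥ 2, x − w ≥ 4, w − z ≥ 0, z − v ≥ -6, v − y ≥ 2.
Adding all 5 inequalities: the left sides telescope to 0, and the right sides sum to 2 + 4 + 0 + (-6) + 2 = 2. So 0 ≥ 2, which is false.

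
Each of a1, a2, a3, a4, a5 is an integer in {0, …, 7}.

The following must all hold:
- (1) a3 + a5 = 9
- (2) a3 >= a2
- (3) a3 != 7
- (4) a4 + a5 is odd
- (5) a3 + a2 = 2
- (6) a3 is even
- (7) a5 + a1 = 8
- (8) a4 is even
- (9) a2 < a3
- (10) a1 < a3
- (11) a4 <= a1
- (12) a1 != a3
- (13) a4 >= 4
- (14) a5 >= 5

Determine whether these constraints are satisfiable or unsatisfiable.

From constraint 14: a5 ≥ 5. From constraints 11 and 13: a1 ≥ a4 ≥ 4. Hence a5 + a1 ≥ 9. But constraint 7 requires a5 + a1 = 8, and 8 < 9. Contradiction.

Unsatisfiable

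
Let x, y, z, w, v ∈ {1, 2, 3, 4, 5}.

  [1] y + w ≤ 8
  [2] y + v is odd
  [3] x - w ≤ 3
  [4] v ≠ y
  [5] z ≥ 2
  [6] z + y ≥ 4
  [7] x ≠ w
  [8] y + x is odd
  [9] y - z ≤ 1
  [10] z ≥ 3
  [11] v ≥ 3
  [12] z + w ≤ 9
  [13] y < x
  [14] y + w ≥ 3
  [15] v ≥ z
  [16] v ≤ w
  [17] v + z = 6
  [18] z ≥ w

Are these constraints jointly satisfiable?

Take x = 5, y = 2, z = 3, w = 3, v = 3. Then constraint 1: y + w = 5; constraint 3: x - w = 2; constraint 6: z + y = 5, and every other listed constraint is also met.

Satisfiable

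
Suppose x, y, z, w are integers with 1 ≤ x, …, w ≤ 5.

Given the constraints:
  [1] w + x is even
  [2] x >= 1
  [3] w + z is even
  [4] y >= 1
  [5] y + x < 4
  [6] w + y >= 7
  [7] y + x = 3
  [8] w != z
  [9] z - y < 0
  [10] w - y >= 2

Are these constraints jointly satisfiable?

One satisfying assignment is x = 1, y = 2, z = 1, w = 5.
For the less obvious constraints — constraint 5: y + x = 3; constraint 6: w + y = 7 — and the others hold by inspection.

Satisfiable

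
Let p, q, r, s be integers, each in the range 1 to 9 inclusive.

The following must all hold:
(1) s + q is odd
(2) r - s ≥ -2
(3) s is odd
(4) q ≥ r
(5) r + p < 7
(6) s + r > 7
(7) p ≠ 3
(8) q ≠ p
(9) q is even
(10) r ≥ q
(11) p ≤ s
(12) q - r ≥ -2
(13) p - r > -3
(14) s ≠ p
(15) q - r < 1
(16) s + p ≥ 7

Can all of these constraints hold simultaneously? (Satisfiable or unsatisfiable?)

Setting (p, q, r, s) = (2, 4, 4, 5) satisfies everything: constraint 2: r - s = -1; constraint 5: r + p = 6; constraint 6: s + r = 9, and the others follow.

Satisfiable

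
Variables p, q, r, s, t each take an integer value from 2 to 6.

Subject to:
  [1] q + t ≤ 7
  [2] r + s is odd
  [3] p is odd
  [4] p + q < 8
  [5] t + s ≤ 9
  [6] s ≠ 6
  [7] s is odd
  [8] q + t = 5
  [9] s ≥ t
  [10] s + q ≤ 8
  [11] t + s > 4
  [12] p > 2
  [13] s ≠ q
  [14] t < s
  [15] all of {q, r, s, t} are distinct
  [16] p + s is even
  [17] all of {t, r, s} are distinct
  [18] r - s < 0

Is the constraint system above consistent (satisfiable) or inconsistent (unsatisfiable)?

Satisfiable

Setting (p, q, r, s, t) = (3, 3, 4, 5, 2) satisfies everything: constraint 1: q + t = 5; constraint 4: p + q = 6; constraint 5: t + s = 7, and the others follow.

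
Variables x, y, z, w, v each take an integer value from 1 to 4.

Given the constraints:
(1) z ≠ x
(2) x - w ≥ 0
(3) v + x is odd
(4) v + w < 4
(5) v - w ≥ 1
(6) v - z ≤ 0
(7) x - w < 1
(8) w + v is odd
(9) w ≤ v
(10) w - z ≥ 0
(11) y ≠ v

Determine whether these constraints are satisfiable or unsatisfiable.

Constraints 5, 6, and 10 give z − v ≥ 0, v − w ≥ 1, w − z ≥ 0.
Adding all 3 inequalities: the left sides telescope to 0, and the right sides sum to 0 + 1 + 0 = 1. So 0 ≥ 1, which is false.

Unsatisfiable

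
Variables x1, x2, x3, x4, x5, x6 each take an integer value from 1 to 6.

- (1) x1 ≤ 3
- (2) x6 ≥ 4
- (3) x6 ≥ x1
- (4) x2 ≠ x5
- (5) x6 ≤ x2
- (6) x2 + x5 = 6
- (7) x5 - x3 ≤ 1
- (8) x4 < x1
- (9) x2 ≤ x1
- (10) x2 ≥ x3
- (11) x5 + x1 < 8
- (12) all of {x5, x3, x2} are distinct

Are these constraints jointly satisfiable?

Unsatisfiable

From constraints 2 and 5: x2 ≥ x6 and x6 ≥ 4, so x2 ≥ 4. From constraints 1 and 9: x2 ≤ x1 and x1 ≤ 3, so x2 ≤ 3. But 3 < 4, so no value of x2 works.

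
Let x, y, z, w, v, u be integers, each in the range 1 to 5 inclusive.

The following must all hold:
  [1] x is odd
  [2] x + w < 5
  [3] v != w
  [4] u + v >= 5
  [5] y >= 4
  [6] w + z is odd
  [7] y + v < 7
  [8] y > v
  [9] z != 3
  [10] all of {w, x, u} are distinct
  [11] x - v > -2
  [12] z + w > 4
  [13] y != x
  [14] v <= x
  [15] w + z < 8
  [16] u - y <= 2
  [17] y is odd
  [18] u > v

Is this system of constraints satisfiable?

Take x = 1, y = 5, z = 2, w = 3, v = 1, u = 4. Then constraint 2: x + w = 4; constraint 4: u + v = 5; constraint 7: y + v = 6, and every other listed constraint is also met.

Satisfiable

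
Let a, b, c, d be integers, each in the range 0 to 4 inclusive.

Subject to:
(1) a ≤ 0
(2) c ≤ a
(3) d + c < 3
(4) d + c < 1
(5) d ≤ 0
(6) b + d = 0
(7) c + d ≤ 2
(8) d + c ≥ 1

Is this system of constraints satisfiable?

From constraint 5: d ≤ 0. From constraints 1 and 2: c ≤ a ≤ 0. Hence d + c ≤ 0. But constraint 8 requires d + c ≥ 1, and 1 > 0. Contradiction.

Unsatisfiable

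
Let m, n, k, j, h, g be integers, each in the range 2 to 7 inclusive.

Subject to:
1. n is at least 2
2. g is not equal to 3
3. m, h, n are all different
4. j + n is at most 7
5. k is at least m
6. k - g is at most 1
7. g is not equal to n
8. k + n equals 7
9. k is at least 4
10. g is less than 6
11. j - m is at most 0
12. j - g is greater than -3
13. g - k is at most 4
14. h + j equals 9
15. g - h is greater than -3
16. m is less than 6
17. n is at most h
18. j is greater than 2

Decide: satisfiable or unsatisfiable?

The assignment m = 4, n = 3, k = 4, j = 3, h = 6, g = 5 works:
  constraint 4 holds since j + n = 6.
  constraint 6 holds since k - g = -1.
  constraint 8 holds since k + n = 7.
The rest check out directly.

Satisfiable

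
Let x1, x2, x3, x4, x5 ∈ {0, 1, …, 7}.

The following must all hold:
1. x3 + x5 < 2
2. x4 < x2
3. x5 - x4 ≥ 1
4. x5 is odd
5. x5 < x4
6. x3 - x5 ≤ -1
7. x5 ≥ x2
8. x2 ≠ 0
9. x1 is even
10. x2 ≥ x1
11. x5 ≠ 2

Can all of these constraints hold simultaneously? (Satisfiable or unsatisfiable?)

Constraints 2, 5, and 7 give x2 ≤ x5, x5 < x4, x4 < x2. Chaining: x2 ≤ x5 < x4 < x2, which forces x2 < x2 — impossible.

Unsatisfiable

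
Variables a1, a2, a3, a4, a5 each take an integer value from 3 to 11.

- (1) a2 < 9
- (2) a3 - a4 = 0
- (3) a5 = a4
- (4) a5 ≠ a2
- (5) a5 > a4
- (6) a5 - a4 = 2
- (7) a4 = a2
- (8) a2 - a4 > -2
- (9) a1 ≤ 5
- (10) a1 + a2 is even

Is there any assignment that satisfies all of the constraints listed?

Unsatisfiable

From constraints 3 and 7, a5 = a4 = a2, so a5 = a2. But constraint 4 says a5 ≠ a2. Contradiction.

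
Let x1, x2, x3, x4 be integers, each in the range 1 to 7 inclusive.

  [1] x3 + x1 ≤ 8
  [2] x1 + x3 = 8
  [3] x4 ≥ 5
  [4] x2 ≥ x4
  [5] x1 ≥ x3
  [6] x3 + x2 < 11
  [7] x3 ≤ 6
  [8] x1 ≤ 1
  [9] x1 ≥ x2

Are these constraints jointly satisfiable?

From constraints 3 and 4: x2 ≥ x4 and x4 ≥ 5, so x2 ≥ 5. From constraints 8 and 9: x2 ≤ x1 and x1 ≤ 1, so x2 ≤ 1. But 1 < 5, so no value of x2 works.

Unsatisfiable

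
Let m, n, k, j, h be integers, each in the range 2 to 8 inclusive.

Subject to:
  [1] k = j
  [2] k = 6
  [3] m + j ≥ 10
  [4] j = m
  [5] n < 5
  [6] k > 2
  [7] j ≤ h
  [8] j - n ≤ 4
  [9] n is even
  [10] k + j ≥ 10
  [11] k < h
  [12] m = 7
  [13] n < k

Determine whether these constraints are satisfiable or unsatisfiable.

Constraint 2 fixes k = 6 and constraint 12 fixes m = 7. Constraints 1 and 4 give k = j = m, so k = m. But 6 ≠ 7 — contradiction.

Unsatisfiable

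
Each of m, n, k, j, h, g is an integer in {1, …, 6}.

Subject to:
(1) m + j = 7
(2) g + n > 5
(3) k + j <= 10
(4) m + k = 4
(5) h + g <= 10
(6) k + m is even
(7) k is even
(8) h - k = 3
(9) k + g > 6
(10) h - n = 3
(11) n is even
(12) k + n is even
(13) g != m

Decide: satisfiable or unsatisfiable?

Take m = 2, n = 2, k = 2, j = 5, h = 5, g = 5. Then constraint 1: m + j = 7; constraint 2: g + n = 7; constraint 3: k + j = 7, and every other listed constraint is also met.

Satisfiable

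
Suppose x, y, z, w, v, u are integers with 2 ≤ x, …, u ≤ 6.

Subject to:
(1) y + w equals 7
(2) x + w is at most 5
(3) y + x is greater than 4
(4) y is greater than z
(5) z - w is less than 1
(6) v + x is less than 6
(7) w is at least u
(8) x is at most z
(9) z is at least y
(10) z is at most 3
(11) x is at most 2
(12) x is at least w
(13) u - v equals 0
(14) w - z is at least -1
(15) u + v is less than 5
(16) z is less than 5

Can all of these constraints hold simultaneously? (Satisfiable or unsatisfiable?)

From constraints 9 and 10: y ≤ z ≤ 3. From constraints 11 and 12: w ≤ x ≤ 2. Hence y + w ≤ 5. But constraint 1 requires y + w = 7, and 7 > 5. Contradiction.

Unsatisfiable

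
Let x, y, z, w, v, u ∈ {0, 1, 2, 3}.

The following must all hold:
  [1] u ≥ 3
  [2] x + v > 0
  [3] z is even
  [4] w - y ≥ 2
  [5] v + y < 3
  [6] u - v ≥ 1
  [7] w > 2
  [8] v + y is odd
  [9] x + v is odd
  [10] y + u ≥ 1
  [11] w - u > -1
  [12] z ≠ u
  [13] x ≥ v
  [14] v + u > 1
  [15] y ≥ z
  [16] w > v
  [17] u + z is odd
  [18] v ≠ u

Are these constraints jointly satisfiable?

Satisfiable

Take x = 1, y = 1, z = 0, w = 3, v = 0, u = 3. Then constraint 2: x + v = 1; constraint 4: w - y = 2, and every other listed constraint is also met.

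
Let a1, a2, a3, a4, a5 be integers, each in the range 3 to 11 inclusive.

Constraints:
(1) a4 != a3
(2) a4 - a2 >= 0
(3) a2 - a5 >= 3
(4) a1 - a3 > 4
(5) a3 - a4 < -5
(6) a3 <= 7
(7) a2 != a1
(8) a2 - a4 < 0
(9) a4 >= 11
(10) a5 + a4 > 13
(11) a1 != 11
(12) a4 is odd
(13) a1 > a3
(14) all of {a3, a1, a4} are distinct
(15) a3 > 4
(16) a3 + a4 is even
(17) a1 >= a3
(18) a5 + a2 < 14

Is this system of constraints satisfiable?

Take a1 = 10, a2 = 8, a3 = 5, a4 = 11, a5 = 3. Then constraint 2: a4 - a2 = 3; constraint 3: a2 - a5 = 5, and every other listed constraint is also met.

Satisfiable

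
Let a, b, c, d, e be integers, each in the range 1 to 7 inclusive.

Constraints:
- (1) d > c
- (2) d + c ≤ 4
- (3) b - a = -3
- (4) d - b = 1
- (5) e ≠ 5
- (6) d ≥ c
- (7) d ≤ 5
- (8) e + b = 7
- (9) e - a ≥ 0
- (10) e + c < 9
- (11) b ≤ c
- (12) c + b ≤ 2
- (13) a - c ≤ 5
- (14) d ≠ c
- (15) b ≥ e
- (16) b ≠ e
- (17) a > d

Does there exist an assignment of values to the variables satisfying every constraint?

Constraints 1, 9, 11, 15, and 17 give c < d, d < a, a ≤ e, e ≤ b, b ≤ c. Chaining: c < d < a ≤ e ≤ b ≤ c, which forces c < c — impossible.

Unsatisfiable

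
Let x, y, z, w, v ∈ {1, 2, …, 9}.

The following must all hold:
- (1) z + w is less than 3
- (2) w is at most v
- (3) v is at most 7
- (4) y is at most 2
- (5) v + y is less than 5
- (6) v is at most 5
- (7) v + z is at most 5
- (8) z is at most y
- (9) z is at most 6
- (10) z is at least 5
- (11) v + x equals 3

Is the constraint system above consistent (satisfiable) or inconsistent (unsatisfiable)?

Unsatisfiable

From constraint 10: z ≥ 5. From constraints 4 and 8: z ≤ y and y ≤ 2, so z ≤ 2. But 2 < 5, so no value of z works.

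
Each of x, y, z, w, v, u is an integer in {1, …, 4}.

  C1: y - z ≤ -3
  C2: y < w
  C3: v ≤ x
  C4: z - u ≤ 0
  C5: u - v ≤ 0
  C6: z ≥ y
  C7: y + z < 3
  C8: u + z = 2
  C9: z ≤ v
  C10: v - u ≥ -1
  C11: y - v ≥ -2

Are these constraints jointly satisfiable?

Unsatisfiable

Constraints 1, 4, 5, and 11 give y − v ≥ -2, v − u ≥ 0, u − z ≥ 0, z − y ≥ 3.
Adding all 4 inequalities: the left sides telescope to 0, and the right sides sum to (-2) + 0 + 0 + 3 = 1. So 0 ≥ 1, which is false.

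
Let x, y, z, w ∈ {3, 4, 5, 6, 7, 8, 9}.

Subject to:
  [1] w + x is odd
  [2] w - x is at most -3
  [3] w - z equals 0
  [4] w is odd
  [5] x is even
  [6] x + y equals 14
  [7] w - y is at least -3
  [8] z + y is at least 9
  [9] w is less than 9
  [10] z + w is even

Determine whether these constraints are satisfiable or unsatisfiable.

One satisfying assignment is x = 8, y = 6, z = 3, w = 3.
For the less obvious constraints — constraint 2: w - x = -5; constraint 3: w - z = 0; constraint 6: x + y = 14 — and the others hold by inspection.

Satisfiable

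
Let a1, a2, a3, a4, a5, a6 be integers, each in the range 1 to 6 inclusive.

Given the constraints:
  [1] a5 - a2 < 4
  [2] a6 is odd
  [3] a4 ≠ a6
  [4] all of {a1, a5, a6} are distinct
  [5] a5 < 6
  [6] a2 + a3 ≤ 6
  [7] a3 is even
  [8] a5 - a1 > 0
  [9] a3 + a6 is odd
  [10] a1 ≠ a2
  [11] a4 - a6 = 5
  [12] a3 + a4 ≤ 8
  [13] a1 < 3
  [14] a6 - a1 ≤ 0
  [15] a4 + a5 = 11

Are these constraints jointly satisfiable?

Setting (a1, a2, a3, a4, a5, a6) = (2, 3, 2, 6, 5, 1) satisfies everything: constraint 1: a5 - a2 = 2; constraint 6: a2 + a3 = 5; constraint 8: a5 - a1 = 3, and the others follow.

Satisfiable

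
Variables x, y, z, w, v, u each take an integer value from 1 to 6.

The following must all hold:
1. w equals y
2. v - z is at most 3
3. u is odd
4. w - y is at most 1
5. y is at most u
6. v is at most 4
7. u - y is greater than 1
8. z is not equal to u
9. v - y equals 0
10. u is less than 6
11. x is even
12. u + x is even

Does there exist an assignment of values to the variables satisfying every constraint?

Unsatisfiable

Constraint 3 makes u odd and constraint 11 makes x even, so u + x must be odd. Constraint 12 says u + x is even — contradiction.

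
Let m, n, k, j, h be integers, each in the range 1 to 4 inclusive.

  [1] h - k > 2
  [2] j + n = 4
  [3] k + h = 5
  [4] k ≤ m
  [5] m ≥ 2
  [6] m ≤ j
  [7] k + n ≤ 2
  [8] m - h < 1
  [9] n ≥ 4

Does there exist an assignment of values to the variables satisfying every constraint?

From constraints 5 and 6: j ≥ m ≥ 2. From constraint 9: n ≥ 4. Hence j + n ≥ 6. But constraint 2 requires j + n = 4, and 4 < 6. Contradiction.

Unsatisfiable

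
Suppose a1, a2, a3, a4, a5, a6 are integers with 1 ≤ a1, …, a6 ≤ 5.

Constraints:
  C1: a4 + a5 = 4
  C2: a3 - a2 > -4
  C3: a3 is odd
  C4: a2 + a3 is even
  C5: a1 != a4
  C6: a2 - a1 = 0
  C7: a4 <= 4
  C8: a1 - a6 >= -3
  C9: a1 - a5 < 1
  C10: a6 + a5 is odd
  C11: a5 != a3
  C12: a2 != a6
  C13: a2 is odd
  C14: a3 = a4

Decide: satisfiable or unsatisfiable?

The assignment a1 = 3, a2 = 3, a3 = 1, a4 = 1, a5 = 3, a6 = 4 works:
  constraint 1 holds since a4 + a5 = 4.
  constraint 2 holds since a3 - a2 = -2.
The rest check out directly.

Satisfiable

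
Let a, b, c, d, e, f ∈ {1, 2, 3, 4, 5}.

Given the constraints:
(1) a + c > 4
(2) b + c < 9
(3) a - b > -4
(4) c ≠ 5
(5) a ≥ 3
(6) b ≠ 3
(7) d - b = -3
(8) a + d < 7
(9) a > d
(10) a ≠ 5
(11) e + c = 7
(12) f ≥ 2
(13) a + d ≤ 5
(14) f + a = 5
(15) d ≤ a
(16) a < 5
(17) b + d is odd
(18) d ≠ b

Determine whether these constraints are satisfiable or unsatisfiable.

One satisfying assignment is a = 3, b = 5, c = 3, d = 2, e = 4, f = 2.
For the less obvious constraints — constraint 1: a + c = 6; constraint 2: b + c = 8 — and the others hold by inspection.

Satisfiable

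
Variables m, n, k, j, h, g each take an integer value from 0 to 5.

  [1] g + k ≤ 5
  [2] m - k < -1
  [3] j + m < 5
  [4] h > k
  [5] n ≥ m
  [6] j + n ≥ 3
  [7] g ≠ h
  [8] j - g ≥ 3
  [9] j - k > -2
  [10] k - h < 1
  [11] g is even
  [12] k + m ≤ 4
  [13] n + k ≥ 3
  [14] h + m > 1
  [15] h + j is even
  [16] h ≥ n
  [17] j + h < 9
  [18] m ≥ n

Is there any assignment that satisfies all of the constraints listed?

Satisfiable

Setting (m, n, k, j, h, g) = (0, 0, 3, 4, 4, 0) satisfies everything: constraint 1: g + k = 3; constraint 2: m - k = -3, and the others follow.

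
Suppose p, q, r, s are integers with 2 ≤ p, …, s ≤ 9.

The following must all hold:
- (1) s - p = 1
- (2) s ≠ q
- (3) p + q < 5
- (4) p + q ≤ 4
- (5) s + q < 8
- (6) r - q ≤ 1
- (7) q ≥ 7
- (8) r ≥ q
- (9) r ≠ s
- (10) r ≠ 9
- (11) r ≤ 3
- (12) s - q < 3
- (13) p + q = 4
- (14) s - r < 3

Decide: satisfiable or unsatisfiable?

From constraints 7 and 8: r ≥ q and q ≥ 7, so r ≥ 7. From constraint 11: r ≤ 3. But 3 < 7, so no value of r works.

Unsatisfiable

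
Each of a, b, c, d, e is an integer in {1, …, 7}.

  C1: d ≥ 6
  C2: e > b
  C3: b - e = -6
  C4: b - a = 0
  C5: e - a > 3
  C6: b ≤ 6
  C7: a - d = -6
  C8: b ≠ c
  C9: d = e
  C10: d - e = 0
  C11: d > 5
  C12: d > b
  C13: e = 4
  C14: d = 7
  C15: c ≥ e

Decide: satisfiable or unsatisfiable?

Constraint 14 fixes d = 7 and constraint 13 fixes e = 4, but constraint 9 requires d = e. Since 7 ≠ 4, contradiction.

Unsatisfiable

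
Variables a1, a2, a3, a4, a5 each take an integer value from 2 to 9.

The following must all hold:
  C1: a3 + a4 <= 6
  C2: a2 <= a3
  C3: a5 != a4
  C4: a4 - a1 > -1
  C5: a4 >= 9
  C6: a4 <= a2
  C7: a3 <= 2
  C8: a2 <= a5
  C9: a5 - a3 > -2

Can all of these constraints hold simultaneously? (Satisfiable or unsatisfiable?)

Unsatisfiable

From constraints 5 and 6: a2 ≥ a4 and a4 ≥ 9, so a2 ≥ 9. From constraints 2 and 7: a2 ≤ a3 and a3 ≤ 2, so a2 ≤ 2. But 2 < 9, so no value of a2 works.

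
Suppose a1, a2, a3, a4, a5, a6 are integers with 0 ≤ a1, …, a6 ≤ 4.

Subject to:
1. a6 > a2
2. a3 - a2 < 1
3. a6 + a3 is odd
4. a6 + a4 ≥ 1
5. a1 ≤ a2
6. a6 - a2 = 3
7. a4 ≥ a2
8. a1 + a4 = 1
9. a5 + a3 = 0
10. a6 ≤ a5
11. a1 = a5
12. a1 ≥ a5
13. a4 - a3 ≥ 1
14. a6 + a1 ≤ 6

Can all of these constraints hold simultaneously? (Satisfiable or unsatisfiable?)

Constraints 1, 5, 10, and 12 give a6 ≤ a5, a5 ≤ a1, a1 ≤ a2, a2 < a6. Chaining: a6 ≤ a5 ≤ a1 ≤ a2 < a6, which forces a6 < a6 — impossible.

Unsatisfiable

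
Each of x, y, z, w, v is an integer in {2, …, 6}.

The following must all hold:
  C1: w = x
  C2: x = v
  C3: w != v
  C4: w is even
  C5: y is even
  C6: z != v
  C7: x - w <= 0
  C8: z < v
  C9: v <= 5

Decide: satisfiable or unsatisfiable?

From constraints 1 and 2, w = x = v, so w = v. But constraint 3 says w ≠ v. Contradiction.

Unsatisfiable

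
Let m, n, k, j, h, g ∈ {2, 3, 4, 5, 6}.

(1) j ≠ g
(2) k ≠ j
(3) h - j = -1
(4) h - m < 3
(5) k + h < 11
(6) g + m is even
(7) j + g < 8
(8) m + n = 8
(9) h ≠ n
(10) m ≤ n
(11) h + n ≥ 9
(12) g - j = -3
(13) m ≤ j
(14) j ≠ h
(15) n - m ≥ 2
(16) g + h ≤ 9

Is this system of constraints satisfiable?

The assignment m = 2, n = 6, k = 6, j = 5, h = 4, g = 2 works:
  constraint 3 holds since h - j = -1.
  constraint 4 holds since h - m = 2.
  constraint 5 holds since k + h = 10.
The rest check out directly.

Satisfiable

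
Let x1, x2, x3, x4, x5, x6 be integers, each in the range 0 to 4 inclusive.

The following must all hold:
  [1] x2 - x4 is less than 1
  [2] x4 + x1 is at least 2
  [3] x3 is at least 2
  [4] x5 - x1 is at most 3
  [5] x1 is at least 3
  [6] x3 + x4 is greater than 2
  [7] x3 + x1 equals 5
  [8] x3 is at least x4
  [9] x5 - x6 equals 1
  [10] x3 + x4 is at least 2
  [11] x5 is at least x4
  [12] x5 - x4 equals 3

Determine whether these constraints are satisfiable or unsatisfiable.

Try x1 = 3, x2 = 0, x3 = 2, x4 = 1, x5 = 4, x6 = 3.
Check constraint 1: x2 - x4 = -1; constraint 2: x4 + x1 = 4; constraint 4: x5 - x1 = 1. The remaining constraints are straightforward to verify.

Satisfiable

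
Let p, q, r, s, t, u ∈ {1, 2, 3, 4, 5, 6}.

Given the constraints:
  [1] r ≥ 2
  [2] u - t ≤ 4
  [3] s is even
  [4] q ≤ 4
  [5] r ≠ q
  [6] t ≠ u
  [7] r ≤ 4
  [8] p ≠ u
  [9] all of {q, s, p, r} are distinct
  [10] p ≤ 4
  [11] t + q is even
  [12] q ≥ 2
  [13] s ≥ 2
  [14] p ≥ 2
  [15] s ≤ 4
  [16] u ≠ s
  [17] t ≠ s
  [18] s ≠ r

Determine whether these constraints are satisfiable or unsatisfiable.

Unsatisfiable

Constraints 1, 4, 7, 10, 12, 13, 14, and 15 confine each of q, s, p, r to the 3 values {2, …, 4}.
Constraint 9 requires all 4 of them to be distinct, but only 3 values are available — impossible by the pigeonhole principle.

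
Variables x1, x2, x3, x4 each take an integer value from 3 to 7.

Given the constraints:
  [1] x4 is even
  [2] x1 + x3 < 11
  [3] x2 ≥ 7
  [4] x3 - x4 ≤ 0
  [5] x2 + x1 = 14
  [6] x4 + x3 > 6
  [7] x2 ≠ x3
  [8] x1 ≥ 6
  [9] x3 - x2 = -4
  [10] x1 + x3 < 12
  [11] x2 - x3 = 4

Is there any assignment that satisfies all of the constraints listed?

Setting (x1, x2, x3, x4) = (7, 7, 3, 6) satisfies everything: constraint 2: x1 + x3 = 10; constraint 4: x3 - x4 = -3; constraint 5: x2 + x1 = 14, and the others follow.

Satisfiable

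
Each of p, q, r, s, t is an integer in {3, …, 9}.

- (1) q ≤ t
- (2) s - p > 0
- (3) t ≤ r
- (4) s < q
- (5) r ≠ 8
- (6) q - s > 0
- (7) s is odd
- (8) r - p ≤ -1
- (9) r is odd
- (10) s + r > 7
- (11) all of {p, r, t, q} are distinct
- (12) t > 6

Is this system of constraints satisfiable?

Unsatisfiable

Constraints 1, 2, 3, 6, and 8 give r < p, p < s, s < q, q ≤ t, t ≤ r. Chaining: r < p < s < q ≤ t ≤ r, which forces r < r — impossible.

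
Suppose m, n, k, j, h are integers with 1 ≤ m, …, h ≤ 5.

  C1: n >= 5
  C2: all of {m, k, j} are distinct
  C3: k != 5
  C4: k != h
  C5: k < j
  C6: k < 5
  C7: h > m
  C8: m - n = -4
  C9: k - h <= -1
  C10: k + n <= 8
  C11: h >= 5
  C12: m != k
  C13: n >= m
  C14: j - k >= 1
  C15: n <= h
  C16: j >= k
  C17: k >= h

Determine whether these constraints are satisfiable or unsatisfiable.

From constraints 11 and 17: k ≥ h ≥ 5. From constraint 1: n ≥ 5. Hence k + n ≥ 10. But constraint 10 requires k + n ≤ 8, and 8 < 10. Contradiction.

Unsatisfiable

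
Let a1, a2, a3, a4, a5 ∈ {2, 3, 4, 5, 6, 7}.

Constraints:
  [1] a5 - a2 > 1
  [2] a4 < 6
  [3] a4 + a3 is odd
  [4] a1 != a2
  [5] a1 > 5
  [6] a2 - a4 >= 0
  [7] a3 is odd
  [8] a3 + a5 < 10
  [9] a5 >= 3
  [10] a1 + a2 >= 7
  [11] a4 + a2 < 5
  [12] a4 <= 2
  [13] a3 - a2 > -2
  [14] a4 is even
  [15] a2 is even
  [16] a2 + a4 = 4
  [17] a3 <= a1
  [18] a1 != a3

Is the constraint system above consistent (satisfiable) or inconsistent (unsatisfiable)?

Try a1 = 6, a2 = 2, a3 = 3, a4 = 2, a5 = 4.
Check constraint 1: a5 - a2 = 2; constraint 6: a2 - a4 = 0. The remaining constraints are straightforward to verify.

Satisfiable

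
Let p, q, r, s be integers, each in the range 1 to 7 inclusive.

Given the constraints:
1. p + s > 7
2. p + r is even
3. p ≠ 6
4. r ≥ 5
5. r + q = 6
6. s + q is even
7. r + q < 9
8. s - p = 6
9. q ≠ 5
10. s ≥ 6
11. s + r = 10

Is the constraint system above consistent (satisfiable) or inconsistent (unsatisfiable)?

Unsatisfiable

From constraint 10: s ≥ 6. From constraint 4: r ≥ 5. Hence s + r ≥ 11. But constraint 11 requires s + r = 10, and 10 < 11. Contradiction.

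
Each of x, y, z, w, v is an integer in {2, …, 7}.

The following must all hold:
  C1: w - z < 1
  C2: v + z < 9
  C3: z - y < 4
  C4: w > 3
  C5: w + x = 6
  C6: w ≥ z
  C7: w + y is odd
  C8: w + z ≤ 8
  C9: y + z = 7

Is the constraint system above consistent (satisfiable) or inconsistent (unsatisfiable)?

Take x = 2, y = 3, z = 4, w = 4, v = 3. Then constraint 1: w - z = 0; constraint 2: v + z = 7, and every other listed constraint is also met.

Satisfiable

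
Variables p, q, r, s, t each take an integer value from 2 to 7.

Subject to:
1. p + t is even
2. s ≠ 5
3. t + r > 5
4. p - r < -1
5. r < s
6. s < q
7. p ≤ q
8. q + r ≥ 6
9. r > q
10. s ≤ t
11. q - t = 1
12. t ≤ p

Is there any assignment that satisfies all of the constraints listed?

Unsatisfiable

Constraints 5, 7, 9, 10, and 12 give t ≤ p, p ≤ q, q < r, r < s, s ≤ t. Chaining: t ≤ p ≤ q < r < s ≤ t, which forces t < t — impossible.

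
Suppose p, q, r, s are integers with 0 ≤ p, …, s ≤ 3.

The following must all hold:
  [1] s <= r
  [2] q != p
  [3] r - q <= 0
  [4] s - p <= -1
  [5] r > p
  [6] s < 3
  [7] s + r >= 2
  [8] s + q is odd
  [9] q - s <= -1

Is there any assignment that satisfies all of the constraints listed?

Constraints 3, 4, 5, and 9 give p < r, r ≤ q, q < s, s < p. Chaining: p < r ≤ q < s < p, which forces p < p — impossible.

Unsatisfiable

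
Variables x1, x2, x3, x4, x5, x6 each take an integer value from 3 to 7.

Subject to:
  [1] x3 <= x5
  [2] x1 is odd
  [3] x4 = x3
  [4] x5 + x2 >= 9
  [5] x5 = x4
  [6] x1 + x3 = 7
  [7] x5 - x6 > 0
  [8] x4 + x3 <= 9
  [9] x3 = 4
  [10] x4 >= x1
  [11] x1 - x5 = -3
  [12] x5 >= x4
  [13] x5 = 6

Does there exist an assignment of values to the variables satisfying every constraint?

Constraint 13 fixes x5 = 6 and constraint 9 fixes x3 = 4. Constraints 3 and 5 give x5 = x4 = x3, so x5 = x3. But 6 ≠ 4 — contradiction.

Unsatisfiable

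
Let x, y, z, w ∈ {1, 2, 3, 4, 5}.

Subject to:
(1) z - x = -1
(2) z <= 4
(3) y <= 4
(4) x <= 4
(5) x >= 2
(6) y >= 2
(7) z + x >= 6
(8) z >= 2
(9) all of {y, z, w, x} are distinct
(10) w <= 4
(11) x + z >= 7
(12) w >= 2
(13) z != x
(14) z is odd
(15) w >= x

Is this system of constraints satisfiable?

Constraints 2, 3, 4, 5, 6, 8, 10, and 12 confine each of y, z, w, x to the 3 values {2, …, 4}.
Constraint 9 requires all 4 of them to be distinct, but only 3 values are available — impossible by the pigeonhole principle.

Unsatisfiable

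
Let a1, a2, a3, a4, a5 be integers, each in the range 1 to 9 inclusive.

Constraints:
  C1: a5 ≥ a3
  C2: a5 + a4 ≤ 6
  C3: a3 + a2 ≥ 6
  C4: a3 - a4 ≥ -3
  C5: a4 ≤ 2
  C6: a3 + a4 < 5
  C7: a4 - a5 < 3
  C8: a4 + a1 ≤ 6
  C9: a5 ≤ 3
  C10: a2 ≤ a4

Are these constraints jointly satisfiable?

Unsatisfiable

From constraints 1 and 9: a3 ≤ a5 ≤ 3. From constraints 5 and 10: a2 ≤ a4 ≤ 2. Hence a3 + a2 ≤ 5. But constraint 3 requires a3 + a2 ≥ 6, and 6 > 5. Contradiction.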